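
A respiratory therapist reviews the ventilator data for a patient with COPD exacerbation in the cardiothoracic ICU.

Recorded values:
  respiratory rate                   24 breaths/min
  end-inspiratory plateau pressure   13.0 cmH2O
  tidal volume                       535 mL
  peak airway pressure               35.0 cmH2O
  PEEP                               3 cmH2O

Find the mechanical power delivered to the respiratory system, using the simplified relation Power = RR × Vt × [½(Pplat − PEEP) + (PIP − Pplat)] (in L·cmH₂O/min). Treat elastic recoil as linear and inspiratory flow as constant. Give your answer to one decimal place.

346.7

Per-breath work = Vt × [½(Pplat−PEEP) + (PIP−Pplat)] = 0.535 × [0.5×10.0 + 22.0] = 0.535 × 27.0 = 14.445 L·cmH2O.
Power = 24 × 14.445 = 346.68 L·cmH2O/min.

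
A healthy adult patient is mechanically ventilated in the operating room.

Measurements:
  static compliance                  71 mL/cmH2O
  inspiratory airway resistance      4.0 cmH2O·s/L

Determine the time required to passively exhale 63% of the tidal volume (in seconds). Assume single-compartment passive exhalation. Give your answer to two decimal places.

τ = R × C = 4.0 × 71 mL/cmH2O = 4.0 × 0.071 L/cmH2O = 0.284 s.
Exhaled fraction f = 1 − e^(−t/τ) → t = −τ·ln(1 − f) = −0.284·ln(0.37) = 0.2824 s.

0.28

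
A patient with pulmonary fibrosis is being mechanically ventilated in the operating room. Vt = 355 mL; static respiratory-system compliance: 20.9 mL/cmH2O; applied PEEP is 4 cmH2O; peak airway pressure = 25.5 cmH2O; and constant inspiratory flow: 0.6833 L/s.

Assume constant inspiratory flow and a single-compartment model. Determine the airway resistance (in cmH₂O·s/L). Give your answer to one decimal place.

6.6

Equation of motion (constant flow): PIP = Vt/C + R·V̇ + PEEP.
R·V̇ = PIP − Vt/C − PEEP = 25.5 − 355/20.9 − 4 = 25.5 − 16.986 − 4 = 4.514 cmH2O.
R = 4.514 / 0.6833 = 6.606 cmH2O·s/L.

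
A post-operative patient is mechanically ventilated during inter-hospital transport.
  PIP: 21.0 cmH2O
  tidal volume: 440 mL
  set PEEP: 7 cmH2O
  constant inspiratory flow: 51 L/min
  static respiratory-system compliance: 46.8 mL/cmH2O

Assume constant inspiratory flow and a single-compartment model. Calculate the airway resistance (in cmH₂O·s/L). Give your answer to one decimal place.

Flow: 51 L/min ÷ 60 = 0.85 L/s.
Equation of motion (constant flow): PIP = Vt/C + R·V̇ + PEEP.
R·V̇ = PIP − Vt/C − PEEP = 21.0 − 440/46.8 − 7 = 21.0 − 9.402 − 7 = 4.598 cmH2O.
R = 4.598 / 0.85 = 5.409 cmH2O·s/L.

5.4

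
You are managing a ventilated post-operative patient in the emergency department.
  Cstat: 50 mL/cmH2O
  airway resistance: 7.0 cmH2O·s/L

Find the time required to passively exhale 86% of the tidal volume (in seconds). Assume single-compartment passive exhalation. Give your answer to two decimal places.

0.69

τ = R × C = 7.0 × 50 mL/cmH2O = 7.0 × 0.050 L/cmH2O = 0.35 s.
Exhaled fraction f = 1 − e^(−t/τ) → t = −τ·ln(1 − f) = −0.35·ln(0.14) = 0.6881 s.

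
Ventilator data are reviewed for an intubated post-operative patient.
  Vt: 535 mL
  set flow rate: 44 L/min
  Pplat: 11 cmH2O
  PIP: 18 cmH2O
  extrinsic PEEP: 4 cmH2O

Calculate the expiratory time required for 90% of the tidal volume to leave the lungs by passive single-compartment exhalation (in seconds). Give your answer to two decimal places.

1.68

Flow: 44 L/min ÷ 60 = 0.7333 L/s.
R = (PIP − Pplat)/V̇ = (18 − 11) / 0.7333 = 7.0/0.7333 = 9.546 cmH2O·s/L.
C = Vt/(Pplat − PEEP) = 535.0 / (11 − 4) = 535.0/7.0 = 76.429 mL/cmH2O.
τ = R × C = 9.546 × 0.07643 L/cmH2O = 0.7296 s.
t = −τ·ln(1 − 0.90) = −0.7296·ln(0.1) = 1.68 s.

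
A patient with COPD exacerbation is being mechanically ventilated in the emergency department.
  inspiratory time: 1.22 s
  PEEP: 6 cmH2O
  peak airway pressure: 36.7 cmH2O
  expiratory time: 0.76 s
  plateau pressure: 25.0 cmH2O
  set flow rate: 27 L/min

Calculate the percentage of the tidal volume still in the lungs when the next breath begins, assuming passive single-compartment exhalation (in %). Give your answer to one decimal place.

Flow: 27 L/min ÷ 60 = 0.45 L/s.
Vt = flow × Ti = 0.45 L/s × 1.22 s × 1000 mL/L = 549.0 mL.
R = (PIP − Pplat)/V̇ = (36.7 − 25.0) / 0.45 = 11.7/0.45 = 26.0 cmH2O·s/L.
C = Vt/(Pplat − PEEP) = 549.0 / (25.0 − 6) = 549.0/19.0 = 28.895 mL/cmH2O.
τ = R × C = 26.0 × 0.0289 L/cmH2O = 0.7514 s.
Fraction remaining at end-expiration = e^(−Te/τ) = e^(−0.76/0.7514) = 0.3637 → 36.37%.

36.4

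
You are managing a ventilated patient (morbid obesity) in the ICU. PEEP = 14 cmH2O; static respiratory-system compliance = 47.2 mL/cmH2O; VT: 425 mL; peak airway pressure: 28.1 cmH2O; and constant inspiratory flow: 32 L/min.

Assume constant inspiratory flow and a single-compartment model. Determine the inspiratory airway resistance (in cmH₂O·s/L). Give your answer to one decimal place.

9.6

Flow: 32 L/min ÷ 60 = 0.5333 L/s.
Equation of motion (constant flow): PIP = Vt/C + R·V̇ + PEEP.
R·V̇ = PIP − Vt/C − PEEP = 28.1 − 425/47.2 − 14 = 28.1 − 9.004 − 14 = 5.096 cmH2O.
R = 5.096 / 0.5333 = 9.556 cmH2O·s/L.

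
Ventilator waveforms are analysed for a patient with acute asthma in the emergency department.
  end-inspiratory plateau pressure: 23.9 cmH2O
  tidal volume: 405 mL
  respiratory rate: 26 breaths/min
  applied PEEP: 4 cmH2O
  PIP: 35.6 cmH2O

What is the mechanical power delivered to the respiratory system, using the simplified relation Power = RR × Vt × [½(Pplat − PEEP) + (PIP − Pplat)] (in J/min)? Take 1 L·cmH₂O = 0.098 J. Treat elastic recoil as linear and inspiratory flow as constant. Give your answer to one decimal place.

Per-breath work = Vt × [½(Pplat−PEEP) + (PIP−Pplat)] = 0.405 × [0.5×19.9 + 11.7] = 0.405 × 21.65 = 8.768 L·cmH2O.
Power = 26 × 8.768 = 227.97 L·cmH2O/min.
× 0.098 J/(L·cmH2O) → 22.341 J/min.

22.3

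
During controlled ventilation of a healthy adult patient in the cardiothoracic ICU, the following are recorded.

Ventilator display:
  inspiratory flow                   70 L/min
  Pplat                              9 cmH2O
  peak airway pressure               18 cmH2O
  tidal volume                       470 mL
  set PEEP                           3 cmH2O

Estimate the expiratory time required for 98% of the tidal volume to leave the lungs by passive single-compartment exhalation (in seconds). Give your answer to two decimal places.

2.36

Flow: 70 L/min ÷ 60 = 1.1667 L/s.
R = (PIP − Pplat)/V̇ = (18 − 9) / 1.1667 = 9.0/1.1667 = 7.714 cmH2O·s/L.
C = Vt/(Pplat − PEEP) = 470.0 / (9 − 3) = 470.0/6.0 = 78.333 mL/cmH2O.
τ = R × C = 7.714 × 0.07833 L/cmH2O = 0.6042 s.
t = −τ·ln(1 − 0.98) = −0.6042·ln(0.02) = 2.364 s.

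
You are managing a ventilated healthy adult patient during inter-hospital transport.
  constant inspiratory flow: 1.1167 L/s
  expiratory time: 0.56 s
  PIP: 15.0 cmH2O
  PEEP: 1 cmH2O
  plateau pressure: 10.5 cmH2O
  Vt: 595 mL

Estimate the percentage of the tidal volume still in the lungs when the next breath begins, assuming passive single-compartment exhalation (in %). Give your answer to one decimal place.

R = (PIP − Pplat)/V̇ = (15.0 − 10.5) / 1.1167 = 4.5/1.1167 = 4.03 cmH2O·s/L.
C = Vt/(Pplat − PEEP) = 595.0 / (10.5 − 1) = 595.0/9.5 = 62.632 mL/cmH2O.
τ = R × C = 4.03 × 0.06263 L/cmH2O = 0.2524 s.
Fraction remaining at end-expiration = e^(−Te/τ) = e^(−0.56/0.2524) = 0.1088 → 10.88%.

10.9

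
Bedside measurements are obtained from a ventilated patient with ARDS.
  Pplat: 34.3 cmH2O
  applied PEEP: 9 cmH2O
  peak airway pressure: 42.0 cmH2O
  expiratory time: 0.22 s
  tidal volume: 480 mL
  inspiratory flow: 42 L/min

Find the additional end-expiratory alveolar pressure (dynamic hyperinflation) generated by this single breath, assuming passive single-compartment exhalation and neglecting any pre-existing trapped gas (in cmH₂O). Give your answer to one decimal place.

Flow: 42 L/min ÷ 60 = 0.7 L/s.
R = (PIP − Pplat)/V̇ = (42.0 − 34.3) / 0.7 = 7.7/0.7 = 11.0 cmH2O·s/L.
C = Vt/(Pplat − PEEP) = 480.0 / (34.3 − 9) = 480.0/25.3 = 18.972 mL/cmH2O.
τ = R × C = 11.0 × 0.01897 L/cmH2O = 0.2087 s.
Fraction remaining = e^(−Te/τ) = e^(−0.22/0.2087) = 0.3485; trapped volume = 480.0 × 0.3485 = 167.28 mL.
Additional alveolar pressure from trapping ≈ V_trapped / C = 167.28 / 18.972 = 8.817 cmH2O.

8.8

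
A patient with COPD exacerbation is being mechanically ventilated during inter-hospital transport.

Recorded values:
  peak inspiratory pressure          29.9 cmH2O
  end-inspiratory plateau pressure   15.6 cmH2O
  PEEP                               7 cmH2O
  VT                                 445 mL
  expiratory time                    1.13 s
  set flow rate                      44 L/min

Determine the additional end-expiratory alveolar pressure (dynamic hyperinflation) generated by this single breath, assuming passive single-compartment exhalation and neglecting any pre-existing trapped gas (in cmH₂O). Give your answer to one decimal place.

Flow: 44 L/min ÷ 60 = 0.7333 L/s.
R = (PIP − Pplat)/V̇ = (29.9 − 15.6) / 0.7333 = 14.3/0.7333 = 19.501 cmH2O·s/L.
C = Vt/(Pplat − PEEP) = 445.0 / (15.6 − 7) = 445.0/8.6 = 51.744 mL/cmH2O.
τ = R × C = 19.501 × 0.05174 L/cmH2O = 1.009 s.
Fraction remaining = e^(−Te/τ) = e^(−1.13/1.009) = 0.3263; trapped volume = 445.0 × 0.3263 = 145.2 mL.
Additional alveolar pressure from trapping ≈ V_trapped / C = 145.2 / 51.744 = 2.806 cmH2O.

2.8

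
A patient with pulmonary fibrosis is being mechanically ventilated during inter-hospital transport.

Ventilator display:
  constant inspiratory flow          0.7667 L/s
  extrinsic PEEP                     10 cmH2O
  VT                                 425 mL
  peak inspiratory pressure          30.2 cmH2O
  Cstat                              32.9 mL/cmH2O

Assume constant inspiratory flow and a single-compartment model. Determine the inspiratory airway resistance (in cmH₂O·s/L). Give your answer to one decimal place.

9.5

Equation of motion (constant flow): PIP = Vt/C + R·V̇ + PEEP.
R·V̇ = PIP − Vt/C − PEEP = 30.2 − 425/32.9 − 10 = 30.2 − 12.918 − 10 = 7.282 cmH2O.
R = 7.282 / 0.7667 = 9.498 cmH2O·s/L.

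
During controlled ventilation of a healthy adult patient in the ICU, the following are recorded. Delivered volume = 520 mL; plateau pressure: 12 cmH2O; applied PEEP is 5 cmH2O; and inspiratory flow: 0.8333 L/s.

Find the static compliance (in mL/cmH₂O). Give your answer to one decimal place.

Cstat = Vt / (Pplat − PEEP) = 520 / (12 − 5) = 520 / 7.0 = 74.286 mL/cmH2O.

74.3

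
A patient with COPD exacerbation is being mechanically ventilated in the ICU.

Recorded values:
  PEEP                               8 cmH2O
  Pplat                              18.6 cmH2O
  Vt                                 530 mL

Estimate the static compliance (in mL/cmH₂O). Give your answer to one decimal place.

Cstat = Vt / (Pplat − PEEP) = 530 / (18.6 − 8) = 530 / 10.6 = 50.0 mL/cmH2O.

50.0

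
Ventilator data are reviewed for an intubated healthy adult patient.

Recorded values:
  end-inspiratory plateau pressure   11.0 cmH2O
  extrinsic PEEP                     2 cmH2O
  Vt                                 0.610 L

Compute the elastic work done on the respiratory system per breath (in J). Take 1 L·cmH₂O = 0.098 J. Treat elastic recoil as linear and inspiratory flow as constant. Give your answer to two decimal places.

Elastic work ≈ ½ × (Pplat − PEEP) × Vt = 0.5 × (11.0 − 2) × 0.610 L = 0.5 × 9.0 × 0.610 = 2.745 L·cmH2O.
× 0.098 J/(L·cmH2O) → 0.269 J.

0.27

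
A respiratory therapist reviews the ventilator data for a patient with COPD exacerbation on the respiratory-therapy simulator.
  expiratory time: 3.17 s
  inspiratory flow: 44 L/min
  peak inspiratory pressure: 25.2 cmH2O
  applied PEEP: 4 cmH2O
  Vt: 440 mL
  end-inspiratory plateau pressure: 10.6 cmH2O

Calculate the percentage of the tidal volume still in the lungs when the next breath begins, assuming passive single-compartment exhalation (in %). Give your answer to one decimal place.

Flow: 44 L/min ÷ 60 = 0.7333 L/s.
R = (PIP − Pplat)/V̇ = (25.2 − 10.6) / 0.7333 = 14.6/0.7333 = 19.91 cmH2O·s/L.
C = Vt/(Pplat − PEEP) = 440.0 / (10.6 − 4) = 440.0/6.6 = 66.667 mL/cmH2O.
τ = R × C = 19.91 × 0.06667 L/cmH2O = 1.327 s.
Fraction remaining at end-expiration = e^(−Te/τ) = e^(−3.17/1.327) = 0.09174 → 9.174%.

9.2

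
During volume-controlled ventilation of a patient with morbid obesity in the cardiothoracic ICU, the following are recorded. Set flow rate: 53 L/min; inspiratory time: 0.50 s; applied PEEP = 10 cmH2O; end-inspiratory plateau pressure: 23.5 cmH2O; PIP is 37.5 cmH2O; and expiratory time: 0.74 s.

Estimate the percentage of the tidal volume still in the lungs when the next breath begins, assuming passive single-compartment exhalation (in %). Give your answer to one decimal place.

24.0

Flow: 53 L/min ÷ 60 = 0.8833 L/s.
Vt = flow × Ti = 0.8833 L/s × 0.50 s × 1000 mL/L = 441.65 mL.
R = (PIP − Pplat)/V̇ = (37.5 − 23.5) / 0.8833 = 14.0/0.8833 = 15.85 cmH2O·s/L.
C = Vt/(Pplat − PEEP) = 441.65 / (23.5 − 10) = 441.65/13.5 = 32.715 mL/cmH2O.
τ = R × C = 15.85 × 0.03272 L/cmH2O = 0.5186 s.
Fraction remaining at end-expiration = e^(−Te/τ) = e^(−0.74/0.5186) = 0.24 → 24.0%.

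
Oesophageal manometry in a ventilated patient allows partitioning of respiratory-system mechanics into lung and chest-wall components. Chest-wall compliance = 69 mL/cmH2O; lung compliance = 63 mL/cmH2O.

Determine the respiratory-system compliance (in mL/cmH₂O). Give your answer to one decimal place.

32.9

Lung and chest wall are elastances in series: 1/Crs = 1/CL + 1/Ccw.
1/Crs = 1/63 + 1/69 = 0.03037.
Crs = 32.927 mL/cmH2O.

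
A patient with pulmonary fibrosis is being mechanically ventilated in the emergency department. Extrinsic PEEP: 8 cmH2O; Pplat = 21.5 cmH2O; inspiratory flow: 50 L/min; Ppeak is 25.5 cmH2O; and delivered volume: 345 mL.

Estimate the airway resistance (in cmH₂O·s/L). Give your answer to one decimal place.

4.8

Flow: 50 L/min ÷ 60 = 0.8333 L/s.
Raw = (PIP − Pplat) / flow = (25.5 − 21.5) / 0.8333 = 4.0 / 0.8333 = 4.8 cmH2O·s/L.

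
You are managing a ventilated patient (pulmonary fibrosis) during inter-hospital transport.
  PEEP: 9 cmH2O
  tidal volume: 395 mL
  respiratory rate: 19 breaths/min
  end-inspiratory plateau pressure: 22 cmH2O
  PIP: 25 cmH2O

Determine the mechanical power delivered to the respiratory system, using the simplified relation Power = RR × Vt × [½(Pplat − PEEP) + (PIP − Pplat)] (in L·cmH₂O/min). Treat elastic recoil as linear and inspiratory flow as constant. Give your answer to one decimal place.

Per-breath work = Vt × [½(Pplat−PEEP) + (PIP−Pplat)] = 0.395 × [0.5×13.0 + 3.0] = 0.395 × 9.5 = 3.753 L·cmH2O.
Power = 19 × 3.753 = 71.307 L·cmH2O/min.

71.3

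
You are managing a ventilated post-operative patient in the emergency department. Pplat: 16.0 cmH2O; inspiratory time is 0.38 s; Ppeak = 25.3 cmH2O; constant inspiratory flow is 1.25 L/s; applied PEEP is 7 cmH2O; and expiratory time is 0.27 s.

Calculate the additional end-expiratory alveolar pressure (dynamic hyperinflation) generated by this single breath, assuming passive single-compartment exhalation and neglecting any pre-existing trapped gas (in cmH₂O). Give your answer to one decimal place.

4.5

Vt = flow × Ti = 1.25 L/s × 0.38 s × 1000 mL/L = 475.0 mL.
R = (PIP − Pplat)/V̇ = (25.3 − 16.0) / 1.25 = 9.3/1.25 = 7.44 cmH2O·s/L.
C = Vt/(Pplat − PEEP) = 475.0 / (16.0 − 7) = 475.0/9.0 = 52.778 mL/cmH2O.
τ = R × C = 7.44 × 0.05278 L/cmH2O = 0.3927 s.
Fraction remaining = e^(−Te/τ) = e^(−0.27/0.3927) = 0.5028; trapped volume = 475.0 × 0.5028 = 238.83 mL.
Additional alveolar pressure from trapping ≈ V_trapped / C = 238.83 / 52.778 = 4.525 cmH2O.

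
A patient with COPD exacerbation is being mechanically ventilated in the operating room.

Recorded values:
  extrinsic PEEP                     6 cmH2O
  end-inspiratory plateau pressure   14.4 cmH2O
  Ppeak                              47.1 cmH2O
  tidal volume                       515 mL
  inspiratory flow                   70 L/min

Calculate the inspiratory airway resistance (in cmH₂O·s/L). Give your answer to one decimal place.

28.0

Flow: 70 L/min ÷ 60 = 1.1667 L/s.
Raw = (PIP − Pplat) / flow = (47.1 − 14.4) / 1.1667 = 32.7 / 1.1667 = 28.028 cmH2O·s/L.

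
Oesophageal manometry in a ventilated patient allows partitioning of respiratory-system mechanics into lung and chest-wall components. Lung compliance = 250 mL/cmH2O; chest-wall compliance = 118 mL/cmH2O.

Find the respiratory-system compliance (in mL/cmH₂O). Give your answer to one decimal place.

80.2

Lung and chest wall are elastances in series: 1/Crs = 1/CL + 1/Ccw.
1/Crs = 1/250 + 1/118 = 0.01247.
Crs = 80.192 mL/cmH2O.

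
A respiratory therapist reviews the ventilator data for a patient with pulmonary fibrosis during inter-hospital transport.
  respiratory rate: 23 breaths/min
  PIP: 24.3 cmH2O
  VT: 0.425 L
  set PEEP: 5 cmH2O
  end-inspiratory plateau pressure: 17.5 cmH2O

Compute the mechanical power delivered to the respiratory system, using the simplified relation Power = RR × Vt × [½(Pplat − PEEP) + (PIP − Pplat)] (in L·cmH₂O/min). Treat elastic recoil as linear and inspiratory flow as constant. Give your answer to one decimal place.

127.6

Per-breath work = Vt × [½(Pplat−PEEP) + (PIP−Pplat)] = 0.425 × [0.5×12.5 + 6.8] = 0.425 × 13.05 = 5.546 L·cmH2O.
Power = 23 × 5.546 = 127.56 L·cmH2O/min.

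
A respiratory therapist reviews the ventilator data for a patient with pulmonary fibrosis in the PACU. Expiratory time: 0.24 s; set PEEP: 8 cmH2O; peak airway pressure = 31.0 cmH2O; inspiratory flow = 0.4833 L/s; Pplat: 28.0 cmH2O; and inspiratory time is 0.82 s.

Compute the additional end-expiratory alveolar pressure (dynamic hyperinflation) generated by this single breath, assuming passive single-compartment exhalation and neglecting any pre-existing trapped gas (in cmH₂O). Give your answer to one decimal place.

Vt = flow × Ti = 0.4833 L/s × 0.82 s × 1000 mL/L = 396.31 mL.
R = (PIP − Pplat)/V̇ = (31.0 − 28.0) / 0.4833 = 3.0/0.4833 = 6.207 cmH2O·s/L.
C = Vt/(Pplat − PEEP) = 396.31 / (28.0 − 8) = 396.31/20.0 = 19.816 mL/cmH2O.
τ = R × C = 6.207 × 0.01982 L/cmH2O = 0.123 s.
Fraction remaining = e^(−Te/τ) = e^(−0.24/0.123) = 0.1421; trapped volume = 396.31 × 0.1421 = 56.316 mL.
Additional alveolar pressure from trapping ≈ V_trapped / C = 56.316 / 19.816 = 2.842 cmH2O.

2.8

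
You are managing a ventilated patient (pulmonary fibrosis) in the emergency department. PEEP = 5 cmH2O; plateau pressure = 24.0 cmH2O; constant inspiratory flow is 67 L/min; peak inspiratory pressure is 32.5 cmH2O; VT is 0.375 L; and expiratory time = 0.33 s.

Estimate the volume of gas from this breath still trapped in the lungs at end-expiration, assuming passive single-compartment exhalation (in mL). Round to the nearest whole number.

Flow: 67 L/min ÷ 60 = 1.1167 L/s.
R = (PIP − Pplat)/V̇ = (32.5 − 24.0) / 1.1167 = 8.5/1.1167 = 7.612 cmH2O·s/L.
C = Vt/(Pplat − PEEP) = 375.0 / (24.0 − 5) = 375.0/19.0 = 19.737 mL/cmH2O.
τ = R × C = 7.612 × 0.01974 L/cmH2O = 0.1503 s.
Fraction remaining = e^(−Te/τ) = e^(−0.33/0.1503) = 0.1113.
Trapped volume = 375.0 × 0.1113 = 41.738 mL.

42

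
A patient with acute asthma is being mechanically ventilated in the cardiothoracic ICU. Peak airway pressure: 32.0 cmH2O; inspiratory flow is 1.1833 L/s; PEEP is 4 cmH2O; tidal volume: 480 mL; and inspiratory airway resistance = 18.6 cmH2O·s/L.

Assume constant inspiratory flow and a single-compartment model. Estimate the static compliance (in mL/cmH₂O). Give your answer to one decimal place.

80.1

Equation of motion (constant flow): PIP = Vt/C + R·V̇ + PEEP.
Vt/C = PIP − R·V̇ − PEEP = 32.0 − 18.6×1.1833 − 4 = 32.0 − 22.009 − 4 = 5.991 cmH2O.
C = Vt / 5.991 = 480 / 5.991 = 80.12 mL/cmH2O.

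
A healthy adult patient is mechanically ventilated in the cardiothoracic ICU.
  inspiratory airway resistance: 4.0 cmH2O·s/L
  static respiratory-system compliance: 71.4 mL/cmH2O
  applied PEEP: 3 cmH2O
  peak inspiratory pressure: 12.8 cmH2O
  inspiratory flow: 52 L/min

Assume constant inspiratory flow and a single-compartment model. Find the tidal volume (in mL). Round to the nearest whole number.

452

Flow: 52 L/min ÷ 60 = 0.8667 L/s.
Equation of motion (constant flow): PIP = Vt/C + R·V̇ + PEEP.
Vt/C = PIP − R·V̇ − PEEP = 12.8 − 3.467 − 3 = 6.333 cmH2O.
Vt = C × 6.333 = 71.4 × 6.333 = 452.18 mL.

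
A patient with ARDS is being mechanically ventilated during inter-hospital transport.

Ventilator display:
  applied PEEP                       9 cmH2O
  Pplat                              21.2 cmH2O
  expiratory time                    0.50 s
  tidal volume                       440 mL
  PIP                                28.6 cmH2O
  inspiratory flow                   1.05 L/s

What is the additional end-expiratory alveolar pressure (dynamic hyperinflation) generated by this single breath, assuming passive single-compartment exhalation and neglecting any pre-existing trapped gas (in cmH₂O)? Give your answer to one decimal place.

R = (PIP − Pplat)/V̇ = (28.6 − 21.2) / 1.05 = 7.4/1.05 = 7.048 cmH2O·s/L.
C = Vt/(Pplat − PEEP) = 440.0 / (21.2 − 9) = 440.0/12.2 = 36.066 mL/cmH2O.
τ = R × C = 7.048 × 0.03607 L/cmH2O = 0.2542 s.
Fraction remaining = e^(−Te/τ) = e^(−0.50/0.2542) = 0.1399; trapped volume = 440.0 × 0.1399 = 61.556 mL.
Additional alveolar pressure from trapping ≈ V_trapped / C = 61.556 / 36.066 = 1.707 cmH2O.

1.7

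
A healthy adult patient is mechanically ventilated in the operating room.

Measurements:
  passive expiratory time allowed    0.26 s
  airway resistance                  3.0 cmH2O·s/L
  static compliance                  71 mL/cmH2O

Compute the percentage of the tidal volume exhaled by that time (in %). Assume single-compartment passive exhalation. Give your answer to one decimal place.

70.5

τ = R × C = 3.0 × 71 mL/cmH2O = 3.0 × 0.071 L/cmH2O = 0.213 s.
Passive exhalation: V(t)/V₀ = e^(−t/τ) = e^(−0.26/0.213) = 0.295.
Fraction exhaled = 1 − 0.295 = 0.705 → 70.5%.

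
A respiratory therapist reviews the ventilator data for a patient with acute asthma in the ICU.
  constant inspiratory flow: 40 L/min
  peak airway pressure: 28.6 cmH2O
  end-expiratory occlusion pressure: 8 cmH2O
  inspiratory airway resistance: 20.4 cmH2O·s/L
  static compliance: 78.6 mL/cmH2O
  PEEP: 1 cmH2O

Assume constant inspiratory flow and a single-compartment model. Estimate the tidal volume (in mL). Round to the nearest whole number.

Flow: 40 L/min ÷ 60 = 0.6667 L/s.
Total PEEP = 8 cmH2O (set 1 + intrinsic 7); this is the baseline alveolar pressure.
Equation of motion (constant flow): PIP = Vt/C + R·V̇ + PEEP.
Vt/C = PIP − R·V̇ − PEEP = 28.6 − 13.601 − 8 = 6.999 cmH2O.
Vt = C × 6.999 = 78.6 × 6.999 = 550.12 mL.

550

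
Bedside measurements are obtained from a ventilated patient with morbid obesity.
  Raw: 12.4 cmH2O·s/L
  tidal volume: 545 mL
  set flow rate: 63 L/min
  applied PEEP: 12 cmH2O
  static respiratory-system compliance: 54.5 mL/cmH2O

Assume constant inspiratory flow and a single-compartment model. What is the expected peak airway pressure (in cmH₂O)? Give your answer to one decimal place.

Flow: 63 L/min ÷ 60 = 1.05 L/s.
Equation of motion (constant flow): PIP = Vt/C + R·V̇ + PEEP.
PIP = 545/54.5 + 12.4×1.05 + 12 = 10.0 + 13.02 + 12 = 35.02 cmH2O.

35.0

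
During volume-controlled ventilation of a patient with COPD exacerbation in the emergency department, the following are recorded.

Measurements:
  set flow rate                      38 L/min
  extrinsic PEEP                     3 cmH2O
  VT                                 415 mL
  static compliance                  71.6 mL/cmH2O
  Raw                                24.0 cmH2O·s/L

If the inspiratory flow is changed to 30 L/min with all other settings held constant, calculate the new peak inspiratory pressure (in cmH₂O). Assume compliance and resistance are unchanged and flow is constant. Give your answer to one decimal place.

Flow: 38 L/min ÷ 60 = 0.6333 L/s.
New flow: 30 L/min ÷ 60 = 0.5 L/s.
PIP = Vt/C + R·V̇ + PEEP (constant-flow equation of motion).
Only the resistive term changes: ΔPIP = R × ΔV̇ = 24.0 × (0.5 − 0.6333) = 24.0 × -0.1333 = -3.199 cmH2O.
Original PIP = 415/71.6 + 24.0×0.6333 + 3 = 23.995 cmH2O; new PIP = 23.995 + (-3.199) = 20.796 cmH2O.

20.8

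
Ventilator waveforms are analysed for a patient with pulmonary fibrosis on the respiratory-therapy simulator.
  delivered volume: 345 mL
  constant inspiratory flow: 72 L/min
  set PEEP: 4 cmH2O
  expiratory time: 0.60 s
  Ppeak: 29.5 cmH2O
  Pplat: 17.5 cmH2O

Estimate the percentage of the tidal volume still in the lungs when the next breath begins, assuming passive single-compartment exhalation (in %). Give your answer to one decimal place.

9.6

Flow: 72 L/min ÷ 60 = 1.2 L/s.
R = (PIP − Pplat)/V̇ = (29.5 − 17.5) / 1.2 = 12.0/1.2 = 10.0 cmH2O·s/L.
C = Vt/(Pplat − PEEP) = 345.0 / (17.5 − 4) = 345.0/13.5 = 25.556 mL/cmH2O.
τ = R × C = 10.0 × 0.02556 L/cmH2O = 0.2556 s.
Fraction remaining at end-expiration = e^(−Te/τ) = e^(−0.60/0.2556) = 0.09562 → 9.562%.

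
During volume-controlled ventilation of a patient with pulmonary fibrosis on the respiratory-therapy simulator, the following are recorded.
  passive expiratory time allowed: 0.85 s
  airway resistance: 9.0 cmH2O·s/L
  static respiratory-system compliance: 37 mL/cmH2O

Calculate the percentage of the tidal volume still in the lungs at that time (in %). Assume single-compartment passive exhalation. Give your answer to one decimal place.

τ = R × C = 9.0 × 37 mL/cmH2O = 9.0 × 0.037 L/cmH2O = 0.333 s.
Passive exhalation: V(t)/V₀ = e^(−t/τ) = e^(−0.85/0.333) = 0.07788.
Fraction remaining = 0.07788 → 7.788%.

7.8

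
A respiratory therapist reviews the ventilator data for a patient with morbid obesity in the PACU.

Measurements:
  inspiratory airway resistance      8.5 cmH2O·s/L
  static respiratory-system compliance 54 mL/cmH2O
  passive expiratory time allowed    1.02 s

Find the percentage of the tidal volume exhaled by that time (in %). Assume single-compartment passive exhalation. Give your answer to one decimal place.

89.2

τ = R × C = 8.5 × 54 mL/cmH2O = 8.5 × 0.054 L/cmH2O = 0.459 s.
Passive exhalation: V(t)/V₀ = e^(−t/τ) = e^(−1.02/0.459) = 0.1084.
Fraction exhaled = 1 − 0.1084 = 0.8916 → 89.16%.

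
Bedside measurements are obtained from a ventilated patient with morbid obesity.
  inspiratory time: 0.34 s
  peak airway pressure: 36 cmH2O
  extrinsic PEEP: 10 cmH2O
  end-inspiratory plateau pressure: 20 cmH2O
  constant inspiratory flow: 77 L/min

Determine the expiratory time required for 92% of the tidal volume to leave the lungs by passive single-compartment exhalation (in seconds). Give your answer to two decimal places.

Flow: 77 L/min ÷ 60 = 1.2833 L/s.
Vt = flow × Ti = 1.2833 L/s × 0.34 s × 1000 mL/L = 436.32 mL.
R = (PIP − Pplat)/V̇ = (36 − 20) / 1.2833 = 16.0/1.2833 = 12.468 cmH2O·s/L.
C = Vt/(Pplat − PEEP) = 436.32 / (20 − 10) = 436.32/10.0 = 43.632 mL/cmH2O.
τ = R × C = 12.468 × 0.04363 L/cmH2O = 0.544 s.
t = −τ·ln(1 − 0.92) = −0.544·ln(0.08) = 1.374 s.

1.37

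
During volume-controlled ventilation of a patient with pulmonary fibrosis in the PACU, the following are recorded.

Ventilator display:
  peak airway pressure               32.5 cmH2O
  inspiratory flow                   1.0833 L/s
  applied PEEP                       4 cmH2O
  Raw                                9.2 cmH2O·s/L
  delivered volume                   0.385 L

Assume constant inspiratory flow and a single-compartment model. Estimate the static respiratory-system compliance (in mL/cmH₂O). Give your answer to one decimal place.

Equation of motion (constant flow): PIP = Vt/C + R·V̇ + PEEP.
Vt/C = PIP − R·V̇ − PEEP = 32.5 − 9.2×1.0833 − 4 = 32.5 − 9.966 − 4 = 18.534 cmH2O.
C = Vt / 18.534 = 385 / 18.534 = 20.773 mL/cmH2O.

20.8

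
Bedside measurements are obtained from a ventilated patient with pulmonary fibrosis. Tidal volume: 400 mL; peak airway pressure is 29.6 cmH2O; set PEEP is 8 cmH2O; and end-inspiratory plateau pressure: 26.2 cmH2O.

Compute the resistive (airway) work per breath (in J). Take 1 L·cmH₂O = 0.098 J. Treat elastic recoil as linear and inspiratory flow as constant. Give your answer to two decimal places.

With constant inspiratory flow the resistive pressure is constant at PIP − Pplat = 29.6 − 26.2 = 3.4 cmH2O, so resistive work = 3.4 × 0.400 = 1.36 L·cmH2O.
× 0.098 J/(L·cmH2O) → 0.1333 J.

0.13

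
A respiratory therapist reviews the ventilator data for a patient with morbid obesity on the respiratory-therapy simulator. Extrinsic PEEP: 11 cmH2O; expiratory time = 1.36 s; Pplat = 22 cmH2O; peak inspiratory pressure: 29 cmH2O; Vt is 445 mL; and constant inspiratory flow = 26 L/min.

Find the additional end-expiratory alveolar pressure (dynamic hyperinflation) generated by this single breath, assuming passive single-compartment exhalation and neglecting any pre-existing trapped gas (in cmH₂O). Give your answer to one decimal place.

1.4

Flow: 26 L/min ÷ 60 = 0.4333 L/s.
R = (PIP − Pplat)/V̇ = (29 − 22) / 0.4333 = 7.0/0.4333 = 16.155 cmH2O·s/L.
C = Vt/(Pplat − PEEP) = 445.0 / (22 − 11) = 445.0/11.0 = 40.455 mL/cmH2O.
τ = R × C = 16.155 × 0.04046 L/cmH2O = 0.6536 s.
Fraction remaining = e^(−Te/τ) = e^(−1.36/0.6536) = 0.1248; trapped volume = 445.0 × 0.1248 = 55.536 mL.
Additional alveolar pressure from trapping ≈ V_trapped / C = 55.536 / 40.455 = 1.373 cmH2O.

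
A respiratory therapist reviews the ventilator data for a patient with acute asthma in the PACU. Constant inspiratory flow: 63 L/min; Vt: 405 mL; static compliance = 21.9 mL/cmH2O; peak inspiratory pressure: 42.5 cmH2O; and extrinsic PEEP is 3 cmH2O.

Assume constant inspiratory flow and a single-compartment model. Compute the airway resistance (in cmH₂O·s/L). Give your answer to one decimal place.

Flow: 63 L/min ÷ 60 = 1.05 L/s.
Equation of motion (constant flow): PIP = Vt/C + R·V̇ + PEEP.
R·V̇ = PIP − Vt/C − PEEP = 42.5 − 405/21.9 − 3 = 42.5 − 18.493 − 3 = 21.007 cmH2O.
R = 21.007 / 1.05 = 20.007 cmH2O·s/L.

20.0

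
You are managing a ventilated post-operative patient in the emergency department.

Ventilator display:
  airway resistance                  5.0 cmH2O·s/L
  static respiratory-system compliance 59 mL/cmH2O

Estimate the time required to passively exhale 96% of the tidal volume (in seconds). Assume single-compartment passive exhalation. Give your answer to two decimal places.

τ = R × C = 5.0 × 59 mL/cmH2O = 5.0 × 0.059 L/cmH2O = 0.295 s.
Exhaled fraction f = 1 − e^(−t/τ) → t = −τ·ln(1 − f) = −0.295·ln(0.04) = 0.9496 s.

0.95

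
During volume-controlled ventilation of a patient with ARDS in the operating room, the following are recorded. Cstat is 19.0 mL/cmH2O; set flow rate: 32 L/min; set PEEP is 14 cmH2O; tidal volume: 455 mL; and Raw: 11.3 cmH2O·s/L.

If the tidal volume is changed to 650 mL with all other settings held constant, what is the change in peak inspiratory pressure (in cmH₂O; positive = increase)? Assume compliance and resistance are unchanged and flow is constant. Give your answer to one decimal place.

PIP = Vt/C + R·V̇ + PEEP (constant-flow equation of motion).
Only the elastic term changes: ΔPIP = ΔVt / C = (650 − 455) / 19.0 = 10.263 cmH2O.

10.3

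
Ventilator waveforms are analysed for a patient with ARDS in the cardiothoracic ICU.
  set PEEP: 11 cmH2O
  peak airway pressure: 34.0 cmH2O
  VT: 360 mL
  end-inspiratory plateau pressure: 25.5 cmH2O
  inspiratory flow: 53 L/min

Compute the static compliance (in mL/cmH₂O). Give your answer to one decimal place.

24.8

Cstat = Vt / (Pplat − PEEP) = 360 / (25.5 − 11) = 360 / 14.5 = 24.828 mL/cmH2O.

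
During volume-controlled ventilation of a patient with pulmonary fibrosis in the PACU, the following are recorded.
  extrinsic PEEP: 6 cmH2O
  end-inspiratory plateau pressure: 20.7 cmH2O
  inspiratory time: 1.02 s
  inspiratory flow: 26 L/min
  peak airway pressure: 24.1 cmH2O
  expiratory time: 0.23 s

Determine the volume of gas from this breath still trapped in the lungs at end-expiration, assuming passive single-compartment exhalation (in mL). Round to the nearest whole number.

Flow: 26 L/min ÷ 60 = 0.4333 L/s.
Vt = flow × Ti = 0.4333 L/s × 1.02 s × 1000 mL/L = 441.97 mL.
R = (PIP − Pplat)/V̇ = (24.1 − 20.7) / 0.4333 = 3.4/0.4333 = 7.847 cmH2O·s/L.
C = Vt/(Pplat − PEEP) = 441.97 / (20.7 − 6) = 441.97/14.7 = 30.066 mL/cmH2O.
τ = R × C = 7.847 × 0.03007 L/cmH2O = 0.236 s.
Fraction remaining = e^(−Te/τ) = e^(−0.23/0.236) = 0.3774.
Trapped volume = 441.97 × 0.3774 = 166.8 mL.

167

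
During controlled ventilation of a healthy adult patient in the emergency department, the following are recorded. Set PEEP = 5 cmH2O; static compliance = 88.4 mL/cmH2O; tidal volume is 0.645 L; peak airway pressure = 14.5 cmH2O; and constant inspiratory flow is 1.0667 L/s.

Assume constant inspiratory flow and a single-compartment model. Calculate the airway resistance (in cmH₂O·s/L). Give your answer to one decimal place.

2.1

Equation of motion (constant flow): PIP = Vt/C + R·V̇ + PEEP.
R·V̇ = PIP − Vt/C − PEEP = 14.5 − 645/88.4 − 5 = 14.5 − 7.296 − 5 = 2.204 cmH2O.
R = 2.204 / 1.0667 = 2.066 cmH2O·s/L.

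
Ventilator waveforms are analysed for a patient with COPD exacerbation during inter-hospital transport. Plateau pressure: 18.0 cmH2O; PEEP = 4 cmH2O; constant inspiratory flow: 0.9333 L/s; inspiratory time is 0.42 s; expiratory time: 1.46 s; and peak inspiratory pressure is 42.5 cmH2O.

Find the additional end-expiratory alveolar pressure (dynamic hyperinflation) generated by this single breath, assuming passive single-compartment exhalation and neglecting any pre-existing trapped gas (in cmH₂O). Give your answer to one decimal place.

Vt = flow × Ti = 0.9333 L/s × 0.42 s × 1000 mL/L = 391.99 mL.
R = (PIP − Pplat)/V̇ = (42.5 − 18.0) / 0.9333 = 24.5/0.9333 = 26.251 cmH2O·s/L.
C = Vt/(Pplat − PEEP) = 391.99 / (18.0 − 4) = 391.99/14.0 = 27.999 mL/cmH2O.
τ = R × C = 26.251 × 0.028 L/cmH2O = 0.735 s.
Fraction remaining = e^(−Te/τ) = e^(−1.46/0.735) = 0.1372; trapped volume = 391.99 × 0.1372 = 53.781 mL.
Additional alveolar pressure from trapping ≈ V_trapped / C = 53.781 / 27.999 = 1.921 cmH2O.

1.9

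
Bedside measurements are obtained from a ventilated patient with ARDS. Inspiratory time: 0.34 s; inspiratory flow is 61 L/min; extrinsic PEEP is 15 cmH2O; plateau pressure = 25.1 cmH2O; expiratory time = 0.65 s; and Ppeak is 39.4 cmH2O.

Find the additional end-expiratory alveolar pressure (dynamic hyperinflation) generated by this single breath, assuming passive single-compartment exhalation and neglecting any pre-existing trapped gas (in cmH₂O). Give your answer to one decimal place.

2.6

Flow: 61 L/min ÷ 60 = 1.0167 L/s.
Vt = flow × Ti = 1.0167 L/s × 0.34 s × 1000 mL/L = 345.68 mL.
R = (PIP − Pplat)/V̇ = (39.4 − 25.1) / 1.0167 = 14.3/1.0167 = 14.065 cmH2O·s/L.
C = Vt/(Pplat − PEEP) = 345.68 / (25.1 − 15) = 345.68/10.1 = 34.226 mL/cmH2O.
τ = R × C = 14.065 × 0.03423 L/cmH2O = 0.4814 s.
Fraction remaining = e^(−Te/τ) = e^(−0.65/0.4814) = 0.2592; trapped volume = 345.68 × 0.2592 = 89.6 mL.
Additional alveolar pressure from trapping ≈ V_trapped / C = 89.6 / 34.226 = 2.618 cmH2O.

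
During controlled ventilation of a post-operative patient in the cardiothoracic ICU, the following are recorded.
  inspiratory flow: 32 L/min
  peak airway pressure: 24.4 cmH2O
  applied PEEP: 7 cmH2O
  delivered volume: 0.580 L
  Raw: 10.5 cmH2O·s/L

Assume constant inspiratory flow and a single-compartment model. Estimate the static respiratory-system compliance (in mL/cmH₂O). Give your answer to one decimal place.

Flow: 32 L/min ÷ 60 = 0.5333 L/s.
Equation of motion (constant flow): PIP = Vt/C + R·V̇ + PEEP.
Vt/C = PIP − R·V̇ − PEEP = 24.4 − 10.5×0.5333 − 7 = 24.4 − 5.6 − 7 = 11.8 cmH2O.
C = Vt / 11.8 = 580 / 11.8 = 49.153 mL/cmH2O.

49.2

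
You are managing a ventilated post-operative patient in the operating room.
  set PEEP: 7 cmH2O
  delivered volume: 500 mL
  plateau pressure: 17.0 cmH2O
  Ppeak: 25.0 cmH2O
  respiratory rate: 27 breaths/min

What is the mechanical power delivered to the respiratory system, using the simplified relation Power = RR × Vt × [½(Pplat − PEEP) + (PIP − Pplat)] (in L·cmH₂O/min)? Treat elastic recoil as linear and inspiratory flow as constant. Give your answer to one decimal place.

175.5

Per-breath work = Vt × [½(Pplat−PEEP) + (PIP−Pplat)] = 0.500 × [0.5×10.0 + 8.0] = 0.500 × 13.0 = 6.5 L·cmH2O.
Power = 27 × 6.5 = 175.5 L·cmH2O/min.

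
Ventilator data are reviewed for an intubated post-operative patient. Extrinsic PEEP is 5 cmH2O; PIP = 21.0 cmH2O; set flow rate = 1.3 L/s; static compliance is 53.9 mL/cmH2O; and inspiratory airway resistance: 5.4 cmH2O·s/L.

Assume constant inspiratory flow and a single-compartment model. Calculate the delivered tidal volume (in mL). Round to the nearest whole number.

484

Equation of motion (constant flow): PIP = Vt/C + R·V̇ + PEEP.
Vt/C = PIP − R·V̇ − PEEP = 21.0 − 7.02 − 5 = 8.98 cmH2O.
Vt = C × 8.98 = 53.9 × 8.98 = 484.02 mL.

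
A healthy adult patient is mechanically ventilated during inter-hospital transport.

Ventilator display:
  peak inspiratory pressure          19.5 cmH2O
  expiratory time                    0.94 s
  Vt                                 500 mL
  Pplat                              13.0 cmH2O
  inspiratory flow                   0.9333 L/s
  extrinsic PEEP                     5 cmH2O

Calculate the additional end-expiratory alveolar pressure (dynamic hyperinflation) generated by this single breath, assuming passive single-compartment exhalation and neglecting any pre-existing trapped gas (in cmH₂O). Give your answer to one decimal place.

0.9

R = (PIP − Pplat)/V̇ = (19.5 − 13.0) / 0.9333 = 6.5/0.9333 = 6.965 cmH2O·s/L.
C = Vt/(Pplat − PEEP) = 500.0 / (13.0 − 5) = 500.0/8.0 = 62.5 mL/cmH2O.
τ = R × C = 6.965 × 0.0625 L/cmH2O = 0.4353 s.
Fraction remaining = e^(−Te/τ) = e^(−0.94/0.4353) = 0.1154; trapped volume = 500.0 × 0.1154 = 57.7 mL.
Additional alveolar pressure from trapping ≈ V_trapped / C = 57.7 / 62.5 = 0.9232 cmH2O.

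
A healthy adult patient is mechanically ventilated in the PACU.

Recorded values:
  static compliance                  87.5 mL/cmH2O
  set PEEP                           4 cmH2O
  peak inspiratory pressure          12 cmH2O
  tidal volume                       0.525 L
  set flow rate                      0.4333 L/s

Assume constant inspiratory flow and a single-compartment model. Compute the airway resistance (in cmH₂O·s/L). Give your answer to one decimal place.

Equation of motion (constant flow): PIP = Vt/C + R·V̇ + PEEP.
R·V̇ = PIP − Vt/C − PEEP = 12 − 525/87.5 − 4 = 12 − 6.0 − 4 = 2.0 cmH2O.
R = 2.0 / 0.4333 = 4.616 cmH2O·s/L.

4.6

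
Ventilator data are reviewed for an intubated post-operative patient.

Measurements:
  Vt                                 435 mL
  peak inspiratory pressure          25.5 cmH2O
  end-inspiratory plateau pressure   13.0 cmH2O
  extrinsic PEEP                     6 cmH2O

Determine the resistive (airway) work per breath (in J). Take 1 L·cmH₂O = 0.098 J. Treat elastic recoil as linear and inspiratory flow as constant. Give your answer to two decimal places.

0.53

With constant inspiratory flow the resistive pressure is constant at PIP − Pplat = 25.5 − 13.0 = 12.5 cmH2O, so resistive work = 12.5 × 0.435 = 5.438 L·cmH2O.
× 0.098 J/(L·cmH2O) → 0.5329 J.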